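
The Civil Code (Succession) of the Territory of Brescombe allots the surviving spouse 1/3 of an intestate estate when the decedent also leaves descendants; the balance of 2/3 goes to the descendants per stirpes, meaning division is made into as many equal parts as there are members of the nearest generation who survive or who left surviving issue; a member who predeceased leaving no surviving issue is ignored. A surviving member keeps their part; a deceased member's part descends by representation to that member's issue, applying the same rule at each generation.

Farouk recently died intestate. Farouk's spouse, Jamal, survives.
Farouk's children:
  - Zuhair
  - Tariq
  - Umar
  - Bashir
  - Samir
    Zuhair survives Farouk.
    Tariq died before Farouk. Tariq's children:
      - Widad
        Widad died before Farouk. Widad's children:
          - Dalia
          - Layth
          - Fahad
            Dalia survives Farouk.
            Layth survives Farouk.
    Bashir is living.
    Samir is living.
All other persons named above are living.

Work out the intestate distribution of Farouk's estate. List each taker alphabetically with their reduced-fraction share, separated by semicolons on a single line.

Jamal, as surviving spouse, takes 1/3.
The remaining 2/3 passes to Farouk's descendants per stirpes.
The 2/3 is divided into 5 equal shares of 2/15 among Zuhair, Tariq, Umar, Bashir, Samir.
Zuhair is living and takes 2/15.
Tariq predeceased; the 2/15 allotted to Tariq's branch passes to Tariq's issue by representation.
Widad's line is the sole branch at this level, so the full 2/15 passes to Widad's issue by representation.
The 2/15 is divided into 3 equal shares of 2/45 among Dalia, Layth, Fahad.
Dalia is living and takes 2/45.
Layth is living and takes 2/45.
Fahad is living and takes 2/45.
Umar is living and takes 2/15.
Bashir is living and takes 2/15.
Samir is living and takes 2/15.

Bashir 2/15; Dalia 2/45; Fahad 2/45; Jamal 1/3; Layth 2/45; Samir 2/15; Umar 2/15; Zuhair 2/15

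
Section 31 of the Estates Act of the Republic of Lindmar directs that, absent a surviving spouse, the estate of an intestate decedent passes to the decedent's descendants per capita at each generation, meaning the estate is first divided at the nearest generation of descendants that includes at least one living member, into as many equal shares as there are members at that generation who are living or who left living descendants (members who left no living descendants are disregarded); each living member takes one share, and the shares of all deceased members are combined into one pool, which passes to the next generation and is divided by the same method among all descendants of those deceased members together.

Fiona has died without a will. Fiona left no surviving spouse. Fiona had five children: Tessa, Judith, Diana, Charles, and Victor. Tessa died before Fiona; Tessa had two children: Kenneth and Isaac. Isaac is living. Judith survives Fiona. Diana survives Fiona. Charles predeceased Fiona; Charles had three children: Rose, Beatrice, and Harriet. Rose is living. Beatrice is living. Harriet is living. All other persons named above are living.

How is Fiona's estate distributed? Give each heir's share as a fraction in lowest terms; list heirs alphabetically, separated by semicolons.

Beatrice 2/25; Diana 1/5; Harriet 2/25; Isaac 2/25; Judith 1/5; Kenneth 2/25; Rose 2/25; Victor 1/5

There is no surviving spouse, so the entire estate passes to Fiona's descendants per capita at each generation.
At generation 1 (Tessa, Judith, Diana, Charles, Victor) there are 5 shares of (1)/5 = 1/5 each.
Living: Judith, Diana, and Victor — each takes 1/5.
Deceased: Tessa and Charles. Their combined 2/5 is pooled and carried to generation 2.
At generation 2 (Kenneth, Isaac, Rose, Beatrice, Harriet) there are 5 shares of (2/5)/5 = 2/25 each.
Living: Kenneth, Isaac, Rose, Beatrice, and Harriet — each takes 2/25.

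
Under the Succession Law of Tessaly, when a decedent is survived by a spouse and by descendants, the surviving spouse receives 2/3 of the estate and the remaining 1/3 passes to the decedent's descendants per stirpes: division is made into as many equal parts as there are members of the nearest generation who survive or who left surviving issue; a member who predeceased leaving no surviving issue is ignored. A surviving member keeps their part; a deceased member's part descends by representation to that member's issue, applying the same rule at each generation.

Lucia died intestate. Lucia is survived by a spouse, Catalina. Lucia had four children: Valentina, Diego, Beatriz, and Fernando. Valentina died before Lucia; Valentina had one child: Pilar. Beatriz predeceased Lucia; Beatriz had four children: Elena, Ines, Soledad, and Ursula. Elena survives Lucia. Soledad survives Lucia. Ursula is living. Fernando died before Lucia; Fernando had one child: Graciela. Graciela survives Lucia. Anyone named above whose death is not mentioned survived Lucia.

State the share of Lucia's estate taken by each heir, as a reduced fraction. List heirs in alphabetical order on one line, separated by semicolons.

Catalina, as surviving spouse, takes 2/3.
The remaining 1/3 passes to Lucia's descendants per stirpes.
The 1/3 is divided into 4 equal shares of 1/12 among Valentina, Diego, Beatriz, Fernando.
Valentina predeceased; the 1/12 allotted to Valentina's branch passes to Valentina's issue by representation.
Pilar is the sole taker at this level and receives the full 1/12.
Diego is living and takes 1/12.
Beatriz predeceased; the 1/12 allotted to Beatriz's branch passes to Beatriz's issue by representation.
The 1/12 is divided into 4 equal shares of 1/48 among Elena, Ines, Soledad, Ursula.
Elena is living and takes 1/48.
Ines is living and takes 1/48.
Soledad is living and takes 1/48.
Ursula is living and takes 1/48.
Fernando predeceased; the 1/12 allotted to Fernando's branch passes to Fernando's issue by representation.
Graciela is the sole taker at this level and receives the full 1/12.

Catalina 2/3; Diego 1/12; Elena 1/48; Graciela 1/12; Ines 1/48; Pilar 1/12; Soledad 1/48; Ursula 1/48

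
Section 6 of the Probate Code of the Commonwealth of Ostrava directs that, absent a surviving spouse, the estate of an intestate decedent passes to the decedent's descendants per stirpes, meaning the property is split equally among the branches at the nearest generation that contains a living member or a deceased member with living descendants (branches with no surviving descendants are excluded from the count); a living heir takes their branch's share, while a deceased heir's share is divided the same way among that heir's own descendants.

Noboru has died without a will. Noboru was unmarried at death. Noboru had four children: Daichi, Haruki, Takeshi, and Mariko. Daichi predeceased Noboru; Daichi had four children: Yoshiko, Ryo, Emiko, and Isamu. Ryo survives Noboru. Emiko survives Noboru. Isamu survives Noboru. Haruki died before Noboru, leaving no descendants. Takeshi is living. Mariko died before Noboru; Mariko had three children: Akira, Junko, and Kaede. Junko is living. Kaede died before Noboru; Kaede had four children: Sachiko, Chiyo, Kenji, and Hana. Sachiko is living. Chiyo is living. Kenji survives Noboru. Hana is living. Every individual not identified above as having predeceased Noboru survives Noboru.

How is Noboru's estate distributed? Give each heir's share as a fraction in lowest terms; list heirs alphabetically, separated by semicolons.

There is no surviving spouse, so the entire estate passes to Noboru's descendants per stirpes.
Haruki left no surviving issue, so that branch lapses and is disregarded.
The estate is divided into 3 equal shares of 1/3 among Daichi, Takeshi, Mariko.
Daichi predeceased; the 1/3 allotted to Daichi's branch passes to Daichi's issue by representation.
The 1/3 is divided into 4 equal shares of 1/12 among Yoshiko, Ryo, Emiko, Isamu.
Yoshiko is living and takes 1/12.
Ryo is living and takes 1/12.
Emiko is living and takes 1/12.
Isamu is living and takes 1/12.
Takeshi is living and takes 1/3.
Mariko predeceased; the 1/3 allotted to Mariko's branch passes to Mariko's issue by representation.
The 1/3 is divided into 3 equal shares of 1/9 among Akira, Junko, Kaede.
Akira is living and takes 1/9.
Junko is living and takes 1/9.
Kaede predeceased; the 1/9 allotted to Kaede's branch passes to Kaede's issue by representation.
The 1/9 is divided into 4 equal shares of 1/36 among Sachiko, Chiyo, Kenji, Hana.
Sachiko is living and takes 1/36.
Chiyo is living and takes 1/36.
Kenji is living and takes 1/36.
Hana is living and takes 1/36.

Akira 1/9; Chiyo 1/36; Emiko 1/12; Hana 1/36; Isamu 1/12; Junko 1/9; Kenji 1/36; Ryo 1/12; Sachiko 1/36; Takeshi 1/3; Yoshiko 1/12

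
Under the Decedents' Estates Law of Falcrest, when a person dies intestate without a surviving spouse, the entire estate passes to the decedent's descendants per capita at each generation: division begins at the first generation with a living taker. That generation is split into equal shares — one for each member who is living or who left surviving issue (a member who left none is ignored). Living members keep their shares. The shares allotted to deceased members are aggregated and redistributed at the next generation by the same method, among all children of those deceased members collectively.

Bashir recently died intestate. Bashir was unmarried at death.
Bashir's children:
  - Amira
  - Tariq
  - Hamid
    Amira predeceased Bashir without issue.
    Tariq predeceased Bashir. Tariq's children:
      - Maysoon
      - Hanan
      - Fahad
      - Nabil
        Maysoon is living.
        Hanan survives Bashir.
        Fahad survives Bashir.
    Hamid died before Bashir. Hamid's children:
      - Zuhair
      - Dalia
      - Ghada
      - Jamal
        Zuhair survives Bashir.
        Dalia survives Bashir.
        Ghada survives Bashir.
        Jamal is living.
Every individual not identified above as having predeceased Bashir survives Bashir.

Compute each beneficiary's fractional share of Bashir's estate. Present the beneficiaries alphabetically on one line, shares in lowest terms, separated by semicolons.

There is no surviving spouse, so the entire estate passes to Bashir's descendants per capita at each generation.
No one at generation 1 (Tariq, Hamid) is living; moving to the next generation.
At generation 2 (Maysoon, Hanan, Fahad, Nabil, Zuhair, Dalia, Ghada, Jamal) there are 8 shares of (1)/8 = 1/8 each.
Living: Maysoon, Hanan, Fahad, Nabil, Zuhair, Dalia, Ghada, and Jamal — each takes 1/8.

Dalia 1/8; Fahad 1/8; Ghada 1/8; Hanan 1/8; Jamal 1/8; Maysoon 1/8; Nabil 1/8; Zuhair 1/8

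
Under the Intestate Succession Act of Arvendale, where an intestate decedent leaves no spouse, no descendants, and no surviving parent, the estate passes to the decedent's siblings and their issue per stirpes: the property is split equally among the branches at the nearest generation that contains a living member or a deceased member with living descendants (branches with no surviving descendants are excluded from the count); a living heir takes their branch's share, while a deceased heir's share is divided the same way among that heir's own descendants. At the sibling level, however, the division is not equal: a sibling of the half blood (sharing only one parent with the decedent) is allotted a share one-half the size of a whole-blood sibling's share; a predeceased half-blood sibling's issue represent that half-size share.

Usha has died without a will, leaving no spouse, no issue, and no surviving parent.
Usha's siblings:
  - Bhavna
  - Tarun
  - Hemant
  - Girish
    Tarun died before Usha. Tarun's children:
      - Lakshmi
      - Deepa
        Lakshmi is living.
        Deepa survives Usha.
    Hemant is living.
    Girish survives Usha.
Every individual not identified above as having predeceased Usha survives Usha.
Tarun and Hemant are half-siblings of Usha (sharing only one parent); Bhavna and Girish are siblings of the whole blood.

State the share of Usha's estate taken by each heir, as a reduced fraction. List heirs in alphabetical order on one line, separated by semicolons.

Bhavna 1/3; Deepa 1/12; Girish 1/3; Hemant 1/6; Lakshmi 1/12

No spouse, descendants, or parent survives, so the estate passes to Usha's siblings per stirpes.
Half-blood siblings count for one-half the weight of whole-blood siblings at the initial division.
Dividing 1 in proportion to weights (total weight 3): Bhavna (weight 1) → 1/3; Tarun (weight 1/2) → 1/6; Hemant (weight 1/2) → 1/6; Girish (weight 1) → 1/3.
Bhavna is living and takes 1/3.
Tarun predeceased; the 1/6 allotted to Tarun's branch passes to Tarun's issue by representation.
The 1/6 is divided into 2 equal shares of 1/12 among Lakshmi, Deepa.
Lakshmi is living and takes 1/12.
Deepa is living and takes 1/12.
Hemant is living and takes 1/6.
Girish is living and takes 1/3.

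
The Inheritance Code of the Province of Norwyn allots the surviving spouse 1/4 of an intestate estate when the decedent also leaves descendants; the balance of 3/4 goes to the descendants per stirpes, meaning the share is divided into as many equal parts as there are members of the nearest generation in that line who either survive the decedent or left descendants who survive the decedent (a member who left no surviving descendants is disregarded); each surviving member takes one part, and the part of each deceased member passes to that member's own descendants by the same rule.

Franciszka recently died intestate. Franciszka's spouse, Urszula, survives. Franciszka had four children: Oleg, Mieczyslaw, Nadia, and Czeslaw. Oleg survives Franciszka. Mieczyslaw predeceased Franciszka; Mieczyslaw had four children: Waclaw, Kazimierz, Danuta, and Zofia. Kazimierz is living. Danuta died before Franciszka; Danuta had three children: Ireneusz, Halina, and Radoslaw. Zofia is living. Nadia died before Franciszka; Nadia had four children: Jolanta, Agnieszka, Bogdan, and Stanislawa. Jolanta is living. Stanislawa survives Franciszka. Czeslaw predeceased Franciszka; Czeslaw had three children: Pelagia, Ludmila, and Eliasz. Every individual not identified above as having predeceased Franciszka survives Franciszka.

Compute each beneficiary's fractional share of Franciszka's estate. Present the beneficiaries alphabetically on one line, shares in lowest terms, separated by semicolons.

Urszula, as surviving spouse, takes 1/4.
The remaining 3/4 passes to Franciszka's descendants per stirpes.
The 3/4 is divided into 4 equal shares of 3/16 among Oleg, Mieczyslaw, Nadia, Czeslaw.
Oleg is living and takes 3/16.
Mieczyslaw predeceased; the 3/16 allotted to Mieczyslaw's branch passes to Mieczyslaw's issue by representation.
The 3/16 is divided into 4 equal shares of 3/64 among Waclaw, Kazimierz, Danuta, Zofia.
Waclaw is living and takes 3/64.
Kazimierz is living and takes 3/64.
Danuta predeceased; the 3/64 allotted to Danuta's branch passes to Danuta's issue by representation.
The 3/64 is divided into 3 equal shares of 1/64 among Ireneusz, Halina, Radoslaw.
Ireneusz is living and takes 1/64.
Halina is living and takes 1/64.
Radoslaw is living and takes 1/64.
Zofia is living and takes 3/64.
Nadia predeceased; the 3/16 allotted to Nadia's branch passes to Nadia's issue by representation.
The 3/16 is divided into 4 equal shares of 3/64 among Jolanta, Agnieszka, Bogdan, Stanislawa.
Jolanta is living and takes 3/64.
Agnieszka is living and takes 3/64.
Bogdan is living and takes 3/64.
Stanislawa is living and takes 3/64.
Czeslaw predeceased; the 3/16 allotted to Czeslaw's branch passes to Czeslaw's issue by representation.
The 3/16 is divided into 3 equal shares of 1/16 among Pelagia, Ludmila, Eliasz.
Pelagia is living and takes 1/16.
Ludmila is living and takes 1/16.
Eliasz is living and takes 1/16.

Agnieszka 3/64; Bogdan 3/64; Eliasz 1/16; Halina 1/64; Ireneusz 1/64; Jolanta 3/64; Kazimierz 3/64; Ludmila 1/16; Oleg 3/16; Pelagia 1/16; Radoslaw 1/64; Stanislawa 3/64; Urszula 1/4; Waclaw 3/64; Zofia 3/64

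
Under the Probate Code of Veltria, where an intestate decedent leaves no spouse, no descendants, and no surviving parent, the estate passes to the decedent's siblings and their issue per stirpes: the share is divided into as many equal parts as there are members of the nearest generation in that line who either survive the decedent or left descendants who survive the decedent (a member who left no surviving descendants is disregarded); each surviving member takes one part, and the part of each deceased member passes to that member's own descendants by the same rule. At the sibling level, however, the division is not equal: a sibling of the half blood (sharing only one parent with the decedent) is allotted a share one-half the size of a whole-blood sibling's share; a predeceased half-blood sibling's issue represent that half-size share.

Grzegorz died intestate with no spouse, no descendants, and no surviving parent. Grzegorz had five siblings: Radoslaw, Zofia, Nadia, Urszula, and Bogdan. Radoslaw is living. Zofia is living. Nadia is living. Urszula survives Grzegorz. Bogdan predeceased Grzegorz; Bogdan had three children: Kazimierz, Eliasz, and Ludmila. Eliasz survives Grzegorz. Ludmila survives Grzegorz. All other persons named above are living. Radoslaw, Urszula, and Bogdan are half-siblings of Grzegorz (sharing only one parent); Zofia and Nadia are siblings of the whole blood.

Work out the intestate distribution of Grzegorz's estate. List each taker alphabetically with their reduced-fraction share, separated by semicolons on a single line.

Eliasz 1/21; Kazimierz 1/21; Ludmila 1/21; Nadia 2/7; Radoslaw 1/7; Urszula 1/7; Zofia 2/7

No spouse, descendants, or parent survives, so the estate passes to Grzegorz's siblings per stirpes.
Half-blood siblings count for one-half the weight of whole-blood siblings at the initial division.
Dividing 1 in proportion to weights (total weight 7/2): Radoslaw (weight 1/2) → 1/7; Zofia (weight 1) → 2/7; Nadia (weight 1) → 2/7; Urszula (weight 1/2) → 1/7; Bogdan (weight 1/2) → 1/7.
Radoslaw is living and takes 1/7.
Zofia is living and takes 2/7.
Nadia is living and takes 2/7.
Urszula is living and takes 1/7.
Bogdan predeceased; the 1/7 allotted to Bogdan's branch passes to Bogdan's issue by representation.
The 1/7 is divided into 3 equal shares of 1/21 among Kazimierz, Eliasz, Ludmila.
Kazimierz is living and takes 1/21.
Eliasz is living and takes 1/21.
Ludmila is living and takes 1/21.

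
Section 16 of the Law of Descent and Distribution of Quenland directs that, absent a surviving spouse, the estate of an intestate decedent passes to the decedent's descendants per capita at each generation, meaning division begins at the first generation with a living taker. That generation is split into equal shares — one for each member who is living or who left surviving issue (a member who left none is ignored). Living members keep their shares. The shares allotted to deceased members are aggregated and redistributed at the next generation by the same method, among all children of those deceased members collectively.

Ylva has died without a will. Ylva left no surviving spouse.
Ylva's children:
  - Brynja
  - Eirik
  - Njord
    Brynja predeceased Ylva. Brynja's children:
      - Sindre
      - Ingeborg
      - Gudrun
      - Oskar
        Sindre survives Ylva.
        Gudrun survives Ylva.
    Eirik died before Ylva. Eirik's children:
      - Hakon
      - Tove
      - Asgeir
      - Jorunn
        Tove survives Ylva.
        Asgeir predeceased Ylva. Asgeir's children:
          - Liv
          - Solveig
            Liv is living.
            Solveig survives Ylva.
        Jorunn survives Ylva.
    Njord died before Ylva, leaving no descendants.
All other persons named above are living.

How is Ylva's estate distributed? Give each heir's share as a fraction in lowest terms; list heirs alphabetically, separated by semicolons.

Gudrun 1/8; Hakon 1/8; Ingeborg 1/8; Jorunn 1/8; Liv 1/16; Oskar 1/8; Sindre 1/8; Solveig 1/16; Tove 1/8

There is no surviving spouse, so the entire estate passes to Ylva's descendants per capita at each generation.
No one at generation 1 (Brynja, Eirik) is living; moving to the next generation.
At generation 2 (Sindre, Ingeborg, Gudrun, Oskar, Hakon, Tove, Asgeir, Jorunn) there are 8 shares of (1)/8 = 1/8 each.
Living: Sindre, Ingeborg, Gudrun, Oskar, Hakon, Tove, and Jorunn — each takes 1/8.
Deceased: Asgeir. That 1/8 share is carried to generation 3.
At generation 3 (Liv, Solveig) there are 2 shares of (1/8)/2 = 1/16 each.
Living: Liv and Solveig — each takes 1/16.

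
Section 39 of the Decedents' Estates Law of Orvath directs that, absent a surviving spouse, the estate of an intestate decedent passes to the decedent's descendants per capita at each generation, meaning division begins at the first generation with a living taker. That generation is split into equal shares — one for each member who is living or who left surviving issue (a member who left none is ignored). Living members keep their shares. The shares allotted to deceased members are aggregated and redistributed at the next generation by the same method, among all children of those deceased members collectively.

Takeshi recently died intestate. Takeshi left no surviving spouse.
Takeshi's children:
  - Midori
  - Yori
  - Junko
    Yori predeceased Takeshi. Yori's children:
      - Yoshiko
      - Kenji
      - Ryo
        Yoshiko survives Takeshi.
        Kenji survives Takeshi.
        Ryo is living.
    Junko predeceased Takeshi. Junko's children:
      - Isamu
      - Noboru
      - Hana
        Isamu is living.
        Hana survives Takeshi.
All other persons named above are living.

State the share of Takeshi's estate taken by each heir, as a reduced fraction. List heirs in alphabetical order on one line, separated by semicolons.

There is no surviving spouse, so the entire estate passes to Takeshi's descendants per capita at each generation.
At generation 1 (Midori, Yori, Junko) there are 3 shares of (1)/3 = 1/3 each.
Living: Midori — each takes 1/3.
Deceased: Yori and Junko. Their combined 2/3 is pooled and carried to generation 2.
At generation 2 (Yoshiko, Kenji, Ryo, Isamu, Noboru, Hana) there are 6 shares of (2/3)/6 = 1/9 each.
Living: Yoshiko, Kenji, Ryo, Isamu, Noboru, and Hana — each takes 1/9.

Hana 1/9; Isamu 1/9; Kenji 1/9; Midori 1/3; Noboru 1/9; Ryo 1/9; Yoshiko 1/9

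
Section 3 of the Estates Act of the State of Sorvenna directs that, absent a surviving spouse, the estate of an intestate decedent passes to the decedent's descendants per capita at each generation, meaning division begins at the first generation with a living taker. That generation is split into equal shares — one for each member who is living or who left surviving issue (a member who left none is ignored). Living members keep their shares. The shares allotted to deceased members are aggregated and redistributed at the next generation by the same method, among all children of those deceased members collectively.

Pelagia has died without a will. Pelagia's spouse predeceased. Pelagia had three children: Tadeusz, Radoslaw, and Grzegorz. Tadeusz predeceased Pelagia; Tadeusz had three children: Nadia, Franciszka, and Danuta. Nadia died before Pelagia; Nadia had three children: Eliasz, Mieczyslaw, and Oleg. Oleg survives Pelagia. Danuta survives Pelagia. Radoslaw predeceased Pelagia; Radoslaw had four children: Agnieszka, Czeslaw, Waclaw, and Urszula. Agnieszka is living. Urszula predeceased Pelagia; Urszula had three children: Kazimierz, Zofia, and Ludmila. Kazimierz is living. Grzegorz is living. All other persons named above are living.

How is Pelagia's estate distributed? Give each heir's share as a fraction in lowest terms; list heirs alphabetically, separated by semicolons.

Agnieszka 2/21; Czeslaw 2/21; Danuta 2/21; Eliasz 2/63; Franciszka 2/21; Grzegorz 1/3; Kazimierz 2/63; Ludmila 2/63; Mieczyslaw 2/63; Oleg 2/63; Waclaw 2/21; Zofia 2/63

There is no surviving spouse, so the entire estate passes to Pelagia's descendants per capita at each generation.
At generation 1 (Tadeusz, Radoslaw, Grzegorz) there are 3 shares of (1)/3 = 1/3 each.
Living: Grzegorz — each takes 1/3.
Deceased: Tadeusz and Radoslaw. Their combined 2/3 is pooled and carried to generation 2.
At generation 2 (Nadia, Franciszka, Danuta, Agnieszka, Czeslaw, Waclaw, Urszula) there are 7 shares of (2/3)/7 = 2/21 each.
Living: Franciszka, Danuta, Agnieszka, Czeslaw, and Waclaw — each takes 2/21.
Deceased: Nadia and Urszula. Their combined 4/21 is pooled and carried to generation 3.
At generation 3 (Eliasz, Mieczyslaw, Oleg, Kazimierz, Zofia, Ludmila) there are 6 shares of (4/21)/6 = 2/63 each.
Living: Eliasz, Mieczyslaw, Oleg, Kazimierz, Zofia, and Ludmila — each takes 2/63.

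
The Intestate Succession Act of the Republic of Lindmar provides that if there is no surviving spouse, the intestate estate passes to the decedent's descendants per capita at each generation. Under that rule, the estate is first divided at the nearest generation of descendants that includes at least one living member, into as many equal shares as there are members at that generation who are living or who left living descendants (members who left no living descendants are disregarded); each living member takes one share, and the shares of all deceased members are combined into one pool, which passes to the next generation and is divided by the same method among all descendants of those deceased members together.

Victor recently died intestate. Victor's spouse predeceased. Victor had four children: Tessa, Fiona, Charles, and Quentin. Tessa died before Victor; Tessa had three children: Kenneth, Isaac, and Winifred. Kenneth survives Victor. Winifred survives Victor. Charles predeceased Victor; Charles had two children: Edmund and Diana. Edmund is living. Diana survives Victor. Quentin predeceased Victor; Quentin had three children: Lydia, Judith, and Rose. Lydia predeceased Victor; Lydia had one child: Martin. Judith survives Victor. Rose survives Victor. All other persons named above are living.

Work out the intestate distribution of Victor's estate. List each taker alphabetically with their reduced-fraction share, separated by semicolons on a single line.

There is no surviving spouse, so the entire estate passes to Victor's descendants per capita at each generation.
At generation 1 (Tessa, Fiona, Charles, Quentin) there are 4 shares of (1)/4 = 1/4 each.
Living: Fiona — each takes 1/4.
Deceased: Tessa, Charles, and Quentin. Their combined 3/4 is pooled and carried to generation 2.
At generation 2 (Kenneth, Isaac, Winifred, Edmund, Diana, Lydia, Judith, Rose) there are 8 shares of (3/4)/8 = 3/32 each.
Living: Kenneth, Isaac, Winifred, Edmund, Diana, Judith, and Rose — each takes 3/32.
Deceased: Lydia. That 3/32 share is carried to generation 3.
At generation 3 (Martin) there are 1 shares of (3/32)/1 = 3/32 each.
Living: Martin — each takes 3/32.

Diana 3/32; Edmund 3/32; Fiona 1/4; Isaac 3/32; Judith 3/32; Kenneth 3/32; Martin 3/32; Rose 3/32; Winifred 3/32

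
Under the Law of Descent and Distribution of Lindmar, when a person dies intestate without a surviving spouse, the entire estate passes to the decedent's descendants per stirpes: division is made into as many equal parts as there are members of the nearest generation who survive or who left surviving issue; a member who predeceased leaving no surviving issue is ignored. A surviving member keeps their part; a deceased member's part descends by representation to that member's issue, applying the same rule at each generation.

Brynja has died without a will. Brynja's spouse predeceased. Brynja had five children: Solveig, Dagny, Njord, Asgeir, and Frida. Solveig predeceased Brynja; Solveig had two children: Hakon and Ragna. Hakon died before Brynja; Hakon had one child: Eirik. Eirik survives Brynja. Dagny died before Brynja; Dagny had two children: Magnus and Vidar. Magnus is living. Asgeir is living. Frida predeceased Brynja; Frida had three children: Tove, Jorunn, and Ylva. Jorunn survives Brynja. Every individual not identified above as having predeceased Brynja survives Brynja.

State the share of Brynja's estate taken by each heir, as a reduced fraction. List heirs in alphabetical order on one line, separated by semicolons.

There is no surviving spouse, so the entire estate passes to Brynja's descendants per stirpes.
The estate is divided into 5 equal shares of 1/5 among Solveig, Dagny, Njord, Asgeir, Frida.
Solveig predeceased; the 1/5 allotted to Solveig's branch passes to Solveig's issue by representation.
The 1/5 is divided into 2 equal shares of 1/10 among Hakon, Ragna.
Hakon predeceased; the 1/10 allotted to Hakon's branch passes to Hakon's issue by representation.
Eirik is the sole taker at this level and receives the full 1/10.
Ragna is living and takes 1/10.
Dagny predeceased; the 1/5 allotted to Dagny's branch passes to Dagny's issue by representation.
The 1/5 is divided into 2 equal shares of 1/10 among Magnus, Vidar.
Magnus is living and takes 1/10.
Vidar is living and takes 1/10.
Njord is living and takes 1/5.
Asgeir is living and takes 1/5.
Frida predeceased; the 1/5 allotted to Frida's branch passes to Frida's issue by representation.
The 1/5 is divided into 3 equal shares of 1/15 among Tove, Jorunn, Ylva.
Tove is living and takes 1/15.
Jorunn is living and takes 1/15.
Ylva is living and takes 1/15.

Asgeir 1/5; Eirik 1/10; Jorunn 1/15; Magnus 1/10; Njord 1/5; Ragna 1/10; Tove 1/15; Vidar 1/10; Ylva 1/15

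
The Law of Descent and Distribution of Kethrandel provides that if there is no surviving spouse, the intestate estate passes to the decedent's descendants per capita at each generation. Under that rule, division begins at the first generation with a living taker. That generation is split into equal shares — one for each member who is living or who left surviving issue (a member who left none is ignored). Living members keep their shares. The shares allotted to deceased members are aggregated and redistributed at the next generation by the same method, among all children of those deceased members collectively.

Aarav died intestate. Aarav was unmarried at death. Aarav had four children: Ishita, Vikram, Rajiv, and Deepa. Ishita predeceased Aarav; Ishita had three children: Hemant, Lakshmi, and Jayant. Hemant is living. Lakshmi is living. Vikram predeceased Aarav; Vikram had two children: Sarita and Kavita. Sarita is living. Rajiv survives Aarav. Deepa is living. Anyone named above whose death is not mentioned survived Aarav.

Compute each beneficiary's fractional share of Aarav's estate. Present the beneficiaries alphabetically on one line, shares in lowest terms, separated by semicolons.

There is no surviving spouse, so the entire estate passes to Aarav's descendants per capita at each generation.
At generation 1 (Ishita, Vikram, Rajiv, Deepa) there are 4 shares of (1)/4 = 1/4 each.
Living: Rajiv and Deepa — each takes 1/4.
Deceased: Ishita and Vikram. Their combined 1/2 is pooled and carried to generation 2.
At generation 2 (Hemant, Lakshmi, Jayant, Sarita, Kavita) there are 5 shares of (1/2)/5 = 1/10 each.
Living: Hemant, Lakshmi, Jayant, Sarita, and Kavita — each takes 1/10.

Deepa 1/4; Hemant 1/10; Jayant 1/10; Kavita 1/10; Lakshmi 1/10; Rajiv 1/4; Sarita 1/10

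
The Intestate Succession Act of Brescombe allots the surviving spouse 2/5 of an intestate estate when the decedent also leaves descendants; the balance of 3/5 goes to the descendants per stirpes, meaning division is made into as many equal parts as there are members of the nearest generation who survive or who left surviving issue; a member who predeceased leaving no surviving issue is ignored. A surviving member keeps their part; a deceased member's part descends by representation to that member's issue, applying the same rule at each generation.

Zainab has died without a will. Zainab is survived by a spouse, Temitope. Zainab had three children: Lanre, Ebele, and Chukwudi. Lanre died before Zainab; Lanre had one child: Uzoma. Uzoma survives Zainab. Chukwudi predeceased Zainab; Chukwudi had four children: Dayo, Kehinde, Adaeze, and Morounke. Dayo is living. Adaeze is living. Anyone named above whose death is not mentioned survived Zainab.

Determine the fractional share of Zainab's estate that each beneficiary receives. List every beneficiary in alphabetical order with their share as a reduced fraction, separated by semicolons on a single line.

Adaeze 1/20; Dayo 1/20; Ebele 1/5; Kehinde 1/20; Morounke 1/20; Temitope 2/5; Uzoma 1/5

Temitope, as surviving spouse, takes 2/5.
The remaining 3/5 passes to Zainab's descendants per stirpes.
The 3/5 is divided into 3 equal shares of 1/5 among Lanre, Ebele, Chukwudi.
Lanre predeceased; the 1/5 allotted to Lanre's branch passes to Lanre's issue by representation.
Uzoma is the sole taker at this level and receives the full 1/5.
Ebele is living and takes 1/5.
Chukwudi predeceased; the 1/5 allotted to Chukwudi's branch passes to Chukwudi's issue by representation.
The 1/5 is divided into 4 equal shares of 1/20 among Dayo, Kehinde, Adaeze, Morounke.
Dayo is living and takes 1/20.
Kehinde is living and takes 1/20.
Adaeze is living and takes 1/20.
Morounke is living and takes 1/20.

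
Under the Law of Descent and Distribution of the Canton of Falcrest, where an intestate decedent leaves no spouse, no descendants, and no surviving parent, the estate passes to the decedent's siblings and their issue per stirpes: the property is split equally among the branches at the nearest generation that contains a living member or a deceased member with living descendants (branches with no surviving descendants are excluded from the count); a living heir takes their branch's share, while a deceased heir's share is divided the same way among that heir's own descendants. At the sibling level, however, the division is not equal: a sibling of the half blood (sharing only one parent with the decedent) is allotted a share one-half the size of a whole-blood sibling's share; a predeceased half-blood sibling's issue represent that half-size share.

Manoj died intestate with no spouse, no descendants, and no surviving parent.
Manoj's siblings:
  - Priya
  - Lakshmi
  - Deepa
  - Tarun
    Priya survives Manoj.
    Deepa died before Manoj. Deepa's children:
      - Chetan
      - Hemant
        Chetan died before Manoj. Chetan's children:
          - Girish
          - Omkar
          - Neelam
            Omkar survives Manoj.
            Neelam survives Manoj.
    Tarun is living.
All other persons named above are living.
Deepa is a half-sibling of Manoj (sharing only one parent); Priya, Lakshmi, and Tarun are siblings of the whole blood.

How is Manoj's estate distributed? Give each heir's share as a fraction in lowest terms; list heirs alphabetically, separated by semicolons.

No spouse, descendants, or parent survives, so the estate passes to Manoj's siblings per stirpes.
Half-blood siblings count for one-half the weight of whole-blood siblings at the initial division.
Dividing 1 in proportion to weights (total weight 7/2): Priya (weight 1) → 2/7; Lakshmi (weight 1) → 2/7; Deepa (weight 1/2) → 1/7; Tarun (weight 1) → 2/7.
Priya is living and takes 2/7.
Lakshmi is living and takes 2/7.
Deepa predeceased; the 1/7 allotted to Deepa's branch passes to Deepa's issue by representation.
The 1/7 is divided into 2 equal shares of 1/14 among Chetan, Hemant.
Chetan predeceased; the 1/14 allotted to Chetan's branch passes to Chetan's issue by representation.
The 1/14 is divided into 3 equal shares of 1/42 among Girish, Omkar, Neelam.
Girish is living and takes 1/42.
Omkar is living and takes 1/42.
Neelam is living and takes 1/42.
Hemant is living and takes 1/14.
Tarun is living and takes 2/7.

Girish 1/42; Hemant 1/14; Lakshmi 2/7; Neelam 1/42; Omkar 1/42; Priya 2/7; Tarun 2/7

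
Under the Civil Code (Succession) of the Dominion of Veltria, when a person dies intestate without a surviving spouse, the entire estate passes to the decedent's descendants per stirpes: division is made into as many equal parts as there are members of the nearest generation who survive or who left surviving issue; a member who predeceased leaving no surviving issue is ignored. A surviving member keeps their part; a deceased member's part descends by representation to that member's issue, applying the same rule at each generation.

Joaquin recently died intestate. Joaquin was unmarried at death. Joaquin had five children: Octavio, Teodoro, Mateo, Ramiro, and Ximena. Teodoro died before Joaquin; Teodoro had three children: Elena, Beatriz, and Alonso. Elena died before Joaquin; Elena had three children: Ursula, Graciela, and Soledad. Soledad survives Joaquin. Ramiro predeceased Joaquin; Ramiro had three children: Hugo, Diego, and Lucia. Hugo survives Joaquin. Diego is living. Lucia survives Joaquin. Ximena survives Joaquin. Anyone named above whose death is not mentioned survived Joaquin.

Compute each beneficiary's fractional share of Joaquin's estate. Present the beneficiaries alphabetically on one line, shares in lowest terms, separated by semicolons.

Alonso 1/15; Beatriz 1/15; Diego 1/15; Graciela 1/45; Hugo 1/15; Lucia 1/15; Mateo 1/5; Octavio 1/5; Soledad 1/45; Ursula 1/45; Ximena 1/5

There is no surviving spouse, so the entire estate passes to Joaquin's descendants per stirpes.
The estate is divided into 5 equal shares of 1/5 among Octavio, Teodoro, Mateo, Ramiro, Ximena.
Octavio is living and takes 1/5.
Teodoro predeceased; the 1/5 allotted to Teodoro's branch passes to Teodoro's issue by representation.
The 1/5 is divided into 3 equal shares of 1/15 among Elena, Beatriz, Alonso.
Elena predeceased; the 1/15 allotted to Elena's branch passes to Elena's issue by representation.
The 1/15 is divided into 3 equal shares of 1/45 among Ursula, Graciela, Soledad.
Ursula is living and takes 1/45.
Graciela is living and takes 1/45.
Soledad is living and takes 1/45.
Beatriz is living and takes 1/15.
Alonso is living and takes 1/15.
Mateo is living and takes 1/5.
Ramiro predeceased; the 1/5 allotted to Ramiro's branch passes to Ramiro's issue by representation.
The 1/5 is divided into 3 equal shares of 1/15 among Hugo, Diego, Lucia.
Hugo is living and takes 1/15.
Diego is living and takes 1/15.
Lucia is living and takes 1/15.
Ximena is living and takes 1/5.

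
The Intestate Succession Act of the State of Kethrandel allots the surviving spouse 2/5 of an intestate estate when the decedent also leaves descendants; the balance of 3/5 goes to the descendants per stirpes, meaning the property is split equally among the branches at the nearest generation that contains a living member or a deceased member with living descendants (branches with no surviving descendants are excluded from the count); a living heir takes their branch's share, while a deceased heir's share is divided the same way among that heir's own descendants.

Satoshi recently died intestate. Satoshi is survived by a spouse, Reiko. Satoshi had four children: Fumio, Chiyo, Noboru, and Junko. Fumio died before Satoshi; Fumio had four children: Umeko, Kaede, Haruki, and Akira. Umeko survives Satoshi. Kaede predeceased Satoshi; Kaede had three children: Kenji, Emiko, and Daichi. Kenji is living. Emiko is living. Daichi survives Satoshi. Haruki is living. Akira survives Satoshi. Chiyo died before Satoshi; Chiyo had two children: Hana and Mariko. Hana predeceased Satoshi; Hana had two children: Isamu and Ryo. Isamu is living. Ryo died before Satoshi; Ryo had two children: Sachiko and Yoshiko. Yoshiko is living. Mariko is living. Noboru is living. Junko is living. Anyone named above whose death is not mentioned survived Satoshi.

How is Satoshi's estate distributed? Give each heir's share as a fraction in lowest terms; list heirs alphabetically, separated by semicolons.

Reiko, as surviving spouse, takes 2/5.
The remaining 3/5 passes to Satoshi's descendants per stirpes.
The 3/5 is divided into 4 equal shares of 3/20 among Fumio, Chiyo, Noboru, Junko.
Fumio predeceased; the 3/20 allotted to Fumio's branch passes to Fumio's issue by representation.
The 3/20 is divided into 4 equal shares of 3/80 among Umeko, Kaede, Haruki, Akira.
Umeko is living and takes 3/80.
Kaede predeceased; the 3/80 allotted to Kaede's branch passes to Kaede's issue by representation.
The 3/80 is divided into 3 equal shares of 1/80 among Kenji, Emiko, Daichi.
Kenji is living and takes 1/80.
Emiko is living and takes 1/80.
Daichi is living and takes 1/80.
Haruki is living and takes 3/80.
Akira is living and takes 3/80.
Chiyo predeceased; the 3/20 allotted to Chiyo's branch passes to Chiyo's issue by representation.
The 3/20 is divided into 2 equal shares of 3/40 among Hana, Mariko.
Hana predeceased; the 3/40 allotted to Hana's branch passes to Hana's issue by representation.
The 3/40 is divided into 2 equal shares of 3/80 among Isamu, Ryo.
Isamu is living and takes 3/80.
Ryo predeceased; the 3/80 allotted to Ryo's branch passes to Ryo's issue by representation.
The 3/80 is divided into 2 equal shares of 3/160 among Sachiko, Yoshiko.
Sachiko is living and takes 3/160.
Yoshiko is living and takes 3/160.
Mariko is living and takes 3/40.
Noboru is living and takes 3/20.
Junko is living and takes 3/20.

Akira 3/80; Daichi 1/80; Emiko 1/80; Haruki 3/80; Isamu 3/80; Junko 3/20; Kenji 1/80; Mariko 3/40; Noboru 3/20; Reiko 2/5; Sachiko 3/160; Umeko 3/80; Yoshiko 3/160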